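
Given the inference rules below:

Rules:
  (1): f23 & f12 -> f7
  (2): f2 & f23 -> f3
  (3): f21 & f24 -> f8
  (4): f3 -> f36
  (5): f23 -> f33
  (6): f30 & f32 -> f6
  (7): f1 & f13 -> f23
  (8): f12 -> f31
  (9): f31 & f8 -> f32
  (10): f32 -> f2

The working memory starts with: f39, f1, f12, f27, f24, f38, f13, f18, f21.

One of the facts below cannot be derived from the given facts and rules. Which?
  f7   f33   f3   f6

f6

Round 1 fires (3), (7), (8), giving f8, f23, f31.
Round 2 fires (1), (5), (9), giving f7, f33, f32.
Round 3 fires (10), giving f2.
Round 4 fires (2), giving f3.
Round 5 fires (4), giving f36.
Derived: f33 (round 2), f7 (round 2), f3 (round 4). f6 never appears in any round.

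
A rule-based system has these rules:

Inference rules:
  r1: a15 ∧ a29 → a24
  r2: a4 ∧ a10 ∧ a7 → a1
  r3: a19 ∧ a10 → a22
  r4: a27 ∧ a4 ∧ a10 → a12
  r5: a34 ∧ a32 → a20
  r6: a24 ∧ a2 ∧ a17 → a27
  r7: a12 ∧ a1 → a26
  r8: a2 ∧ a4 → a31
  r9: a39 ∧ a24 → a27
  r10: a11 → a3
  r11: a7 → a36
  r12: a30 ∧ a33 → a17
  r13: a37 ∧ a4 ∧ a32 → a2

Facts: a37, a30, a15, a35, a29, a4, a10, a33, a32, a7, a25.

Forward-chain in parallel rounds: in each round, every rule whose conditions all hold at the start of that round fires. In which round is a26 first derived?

4

[1] r1 [a15 ∧ a29 → a24]; r2 [a4 ∧ a10 ∧ a7 → a1]; r11 [a7 → a36]; r12 [a30 ∧ a33 → a17]; r13 [a37 ∧ a4 ∧ a32 → a2]. ⇒ new: a24, a1, a36, a17, a2.
[2] r6 [a24 ∧ a2 ∧ a17 → a27]; r8 [a2 ∧ a4 → a31]. ⇒ new: a27, a31.
[3] r4 [a27 ∧ a4 ∧ a10 → a12]. ⇒ new: a12.
[4] r7 [a12 ∧ a1 → a26]. ⇒ new: a26.
a26 first appears in round 4.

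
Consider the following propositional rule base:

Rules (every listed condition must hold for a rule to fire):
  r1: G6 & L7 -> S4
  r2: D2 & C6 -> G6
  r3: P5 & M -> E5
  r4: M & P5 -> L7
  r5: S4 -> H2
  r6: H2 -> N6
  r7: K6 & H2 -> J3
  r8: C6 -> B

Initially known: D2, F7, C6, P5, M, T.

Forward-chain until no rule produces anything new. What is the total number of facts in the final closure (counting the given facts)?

Round 1: r2 [D2 & C6 -> G6]; r3 [P5 & M -> E5]; r4 [M & P5 -> L7]; r8 [C6 -> B]. Adds G6, E5, L7, B.
Round 2: r1 [G6 & L7 -> S4]. Adds S4.
Round 3: r5 [S4 -> H2]. Adds H2.
Round 4: r6 [H2 -> N6]. Adds N6.
Closure: {B, C6, D2, E5, F7, G6, H2, L7, M, N6, P5, S4, T} — 13 facts.

13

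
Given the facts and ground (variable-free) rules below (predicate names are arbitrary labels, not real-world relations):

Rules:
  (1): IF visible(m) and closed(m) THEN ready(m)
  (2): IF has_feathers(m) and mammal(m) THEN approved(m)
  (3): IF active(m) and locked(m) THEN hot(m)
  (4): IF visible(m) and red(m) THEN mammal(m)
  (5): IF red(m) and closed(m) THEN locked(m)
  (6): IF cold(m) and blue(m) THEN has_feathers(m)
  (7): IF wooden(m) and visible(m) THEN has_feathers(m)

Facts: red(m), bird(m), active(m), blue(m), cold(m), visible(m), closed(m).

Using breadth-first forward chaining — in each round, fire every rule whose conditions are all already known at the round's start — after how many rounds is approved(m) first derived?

Round 1 — (1), (4), (5), (6), derive ready(m), mammal(m), locked(m), has_feathers(m).
Round 2 — (2), (3), derive approved(m), hot(m).
approved(m) first appears in round 2.

2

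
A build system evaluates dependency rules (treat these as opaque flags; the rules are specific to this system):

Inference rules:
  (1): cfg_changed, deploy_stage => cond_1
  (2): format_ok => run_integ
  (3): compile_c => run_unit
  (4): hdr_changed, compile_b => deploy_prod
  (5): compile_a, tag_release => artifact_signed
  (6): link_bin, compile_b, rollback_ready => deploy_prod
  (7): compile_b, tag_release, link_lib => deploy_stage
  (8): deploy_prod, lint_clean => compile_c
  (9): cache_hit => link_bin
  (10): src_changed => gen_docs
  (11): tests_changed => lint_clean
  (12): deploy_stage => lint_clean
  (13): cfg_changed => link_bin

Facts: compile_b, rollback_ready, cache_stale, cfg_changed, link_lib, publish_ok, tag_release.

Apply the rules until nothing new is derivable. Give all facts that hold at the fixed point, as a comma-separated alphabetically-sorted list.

cache_stale, cfg_changed, compile_b, compile_c, cond_1, deploy_prod, deploy_stage, link_bin, link_lib, lint_clean, publish_ok, rollback_ready, run_unit, tag_release

Round 1: (7) [compile_b, tag_release, link_lib => deploy_stage]; (13) [cfg_changed => link_bin]. New: deploy_stage, link_bin.
Round 2: (1) [cfg_changed, deploy_stage => cond_1]; (6) [link_bin, compile_b, rollback_ready => deploy_prod]; (12) [deploy_stage => lint_clean]. New: cond_1, deploy_prod, lint_clean.
Round 3: (8) [deploy_prod, lint_clean => compile_c]. New: compile_c.
Round 4: (3) [compile_c => run_unit]. New: run_unit.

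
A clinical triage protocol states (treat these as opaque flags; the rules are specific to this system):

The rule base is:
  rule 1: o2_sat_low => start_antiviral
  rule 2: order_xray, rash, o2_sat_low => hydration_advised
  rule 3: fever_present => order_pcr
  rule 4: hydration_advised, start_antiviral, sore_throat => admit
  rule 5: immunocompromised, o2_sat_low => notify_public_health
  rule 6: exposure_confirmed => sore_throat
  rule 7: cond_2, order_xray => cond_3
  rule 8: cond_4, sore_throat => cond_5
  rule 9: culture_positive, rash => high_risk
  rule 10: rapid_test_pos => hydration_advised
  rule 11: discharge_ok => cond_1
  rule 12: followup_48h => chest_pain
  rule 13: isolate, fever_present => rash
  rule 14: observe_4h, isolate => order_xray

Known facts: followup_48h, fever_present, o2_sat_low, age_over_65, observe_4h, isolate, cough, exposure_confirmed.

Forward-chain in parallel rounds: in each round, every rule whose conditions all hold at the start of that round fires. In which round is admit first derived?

[1] rule 1 [o2_sat_low => start_antiviral]; rule 3 [fever_present => order_pcr]; rule 6 [exposure_confirmed => sore_throat]; rule 12 [followup_48h => chest_pain]; rule 13 [isolate, fever_present => rash]; rule 14 [observe_4h, isolate => order_xray]. ⇒ new: start_antiviral, order_pcr, sore_throat, chest_pain, rash, order_xray.
[2] rule 2 [order_xray, rash, o2_sat_low => hydration_advised]. ⇒ new: hydration_advised.
[3] rule 4 [hydration_advised, start_antiviral, sore_throat => admit]. ⇒ new: admit.
admit first appears in round 3.

3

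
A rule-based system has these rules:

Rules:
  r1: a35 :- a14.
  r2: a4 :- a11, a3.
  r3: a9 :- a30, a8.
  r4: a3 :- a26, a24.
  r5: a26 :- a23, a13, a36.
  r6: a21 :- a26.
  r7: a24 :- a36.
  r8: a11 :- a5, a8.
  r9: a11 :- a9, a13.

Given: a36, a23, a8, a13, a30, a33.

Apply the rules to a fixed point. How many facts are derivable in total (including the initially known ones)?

13

Round 1 fires r3, r5, r7, giving a9, a26, a24.
Round 2 fires r4, r6, r9, giving a3, a21, a11.
Round 3 fires r2, giving a4.
Closure: {a11, a13, a21, a23, a24, a26, a3, a30, a33, a36, a4, a8, a9} — 13 facts.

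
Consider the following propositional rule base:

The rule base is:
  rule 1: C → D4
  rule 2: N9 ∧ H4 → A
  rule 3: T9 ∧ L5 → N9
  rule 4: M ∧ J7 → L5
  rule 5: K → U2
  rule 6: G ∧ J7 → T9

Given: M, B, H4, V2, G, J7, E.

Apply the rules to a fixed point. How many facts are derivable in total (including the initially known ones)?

Round 1: rule 4 [M ∧ J7 → L5]; rule 6 [G ∧ J7 → T9]. Adds L5, T9.
Round 2: rule 3 [T9 ∧ L5 → N9]. Adds N9.
Round 3: rule 2 [N9 ∧ H4 → A]. Adds A.
Closure: {A, B, E, G, H4, J7, L5, M, N9, T9, V2} — 11 facts.

11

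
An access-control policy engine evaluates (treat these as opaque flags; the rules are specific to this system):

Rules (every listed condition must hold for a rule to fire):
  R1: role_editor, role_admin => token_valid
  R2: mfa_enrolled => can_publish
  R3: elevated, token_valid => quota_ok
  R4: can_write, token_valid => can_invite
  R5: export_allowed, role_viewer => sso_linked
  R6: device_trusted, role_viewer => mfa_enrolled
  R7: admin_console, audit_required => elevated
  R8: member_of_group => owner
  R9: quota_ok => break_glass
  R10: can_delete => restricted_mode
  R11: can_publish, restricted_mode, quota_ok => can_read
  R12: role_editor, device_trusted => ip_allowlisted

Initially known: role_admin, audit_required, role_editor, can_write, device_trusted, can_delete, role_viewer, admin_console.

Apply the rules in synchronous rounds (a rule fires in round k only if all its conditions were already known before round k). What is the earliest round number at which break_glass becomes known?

3

Round 1: R1 [role_editor, role_admin => token_valid]; R6 [device_trusted, role_viewer => mfa_enrolled]; R7 [admin_console, audit_required => elevated]; R10 [can_delete => restricted_mode]; R12 [role_editor, device_trusted => ip_allowlisted]. Adds token_valid, mfa_enrolled, elevated, restricted_mode, ip_allowlisted.
Round 2: R2 [mfa_enrolled => can_publish]; R3 [elevated, token_valid => quota_ok]; R4 [can_write, token_valid => can_invite]. Adds can_publish, quota_ok, can_invite.
Round 3: R9 [quota_ok => break_glass]; R11 [can_publish, restricted_mode, quota_ok => can_read]. Adds break_glass, can_read.
break_glass first appears in round 3.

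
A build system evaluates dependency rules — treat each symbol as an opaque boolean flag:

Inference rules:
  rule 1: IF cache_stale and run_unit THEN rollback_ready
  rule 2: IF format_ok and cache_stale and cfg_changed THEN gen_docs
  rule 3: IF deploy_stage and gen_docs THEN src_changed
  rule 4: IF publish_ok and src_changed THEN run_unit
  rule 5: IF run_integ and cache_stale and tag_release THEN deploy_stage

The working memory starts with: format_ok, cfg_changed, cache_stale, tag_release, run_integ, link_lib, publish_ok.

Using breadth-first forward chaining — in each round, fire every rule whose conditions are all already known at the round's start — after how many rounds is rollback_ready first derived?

Round 1 — rule 2, rule 5, derive gen_docs, deploy_stage.
Round 2 — rule 3, derive src_changed.
Round 3 — rule 4, derive run_unit.
Round 4 — rule 1, derive rollback_ready.
rollback_ready first appears in round 4.

4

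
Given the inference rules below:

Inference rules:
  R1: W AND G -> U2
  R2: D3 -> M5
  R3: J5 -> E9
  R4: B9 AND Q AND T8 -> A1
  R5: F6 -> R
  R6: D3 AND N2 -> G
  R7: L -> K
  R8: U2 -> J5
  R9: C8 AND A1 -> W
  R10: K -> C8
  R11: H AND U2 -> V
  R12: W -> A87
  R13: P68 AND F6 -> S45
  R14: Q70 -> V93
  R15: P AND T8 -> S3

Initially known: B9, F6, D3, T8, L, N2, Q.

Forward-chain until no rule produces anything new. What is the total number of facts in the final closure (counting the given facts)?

18

Round 1: R2 [D3 -> M5]; R4 [B9 AND Q AND T8 -> A1]; R5 [F6 -> R]; R6 [D3 AND N2 -> G]; R7 [L -> K]. Adds M5, A1, R, G, K.
Round 2: R10 [K -> C8]. Adds C8.
Round 3: R9 [C8 AND A1 -> W]. Adds W.
Round 4: R1 [W AND G -> U2]; R12 [W -> A87]. Adds U2, A87.
Round 5: R8 [U2 -> J5]. Adds J5.
Round 6: R3 [J5 -> E9]. Adds E9.
Closure: {A1, A87, B9, C8, D3, E9, F6, G, J5, K, L, M5, N2, Q, R, T8, U2, W} — 18 facts.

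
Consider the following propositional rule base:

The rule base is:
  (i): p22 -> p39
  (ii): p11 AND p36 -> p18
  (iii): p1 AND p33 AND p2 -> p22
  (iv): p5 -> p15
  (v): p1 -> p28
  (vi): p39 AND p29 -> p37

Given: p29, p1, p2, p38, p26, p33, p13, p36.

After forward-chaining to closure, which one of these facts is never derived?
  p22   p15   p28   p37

Round 1: (iii) [p1 AND p33 AND p2 -> p22]; (v) [p1 -> p28]. Adds p22, p28.
Round 2: (i) [p22 -> p39]. Adds p39.
Round 3: (vi) [p39 AND p29 -> p37]. Adds p37.
Derived: p22 (round 1), p37 (round 3), p28 (round 1). p15 never appears in any round.

p15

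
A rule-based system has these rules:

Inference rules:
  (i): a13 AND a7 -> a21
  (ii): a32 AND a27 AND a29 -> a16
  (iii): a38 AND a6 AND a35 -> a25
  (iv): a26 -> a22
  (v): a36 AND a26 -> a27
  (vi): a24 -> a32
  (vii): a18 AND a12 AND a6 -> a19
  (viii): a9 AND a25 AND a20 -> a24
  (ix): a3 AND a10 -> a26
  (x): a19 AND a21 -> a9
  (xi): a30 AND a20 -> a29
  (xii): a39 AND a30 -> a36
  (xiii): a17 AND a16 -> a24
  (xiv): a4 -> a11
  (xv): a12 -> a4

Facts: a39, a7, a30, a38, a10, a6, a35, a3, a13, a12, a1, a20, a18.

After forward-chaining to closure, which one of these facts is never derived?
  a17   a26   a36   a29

a17

Round 1 fires (i), (iii), (vii), (ix), (xi), (xii), (xv), giving a21, a25, a19, a26, a29, a36, a4.
Round 2 fires (iv), (v), (x), (xiv), giving a22, a27, a9, a11.
Round 3 fires (viii), giving a24.
Round 4 fires (vi), giving a32.
Round 5 fires (ii), giving a16.
Derived: a36 (round 1), a29 (round 1), a26 (round 1). a17 never appears in any round.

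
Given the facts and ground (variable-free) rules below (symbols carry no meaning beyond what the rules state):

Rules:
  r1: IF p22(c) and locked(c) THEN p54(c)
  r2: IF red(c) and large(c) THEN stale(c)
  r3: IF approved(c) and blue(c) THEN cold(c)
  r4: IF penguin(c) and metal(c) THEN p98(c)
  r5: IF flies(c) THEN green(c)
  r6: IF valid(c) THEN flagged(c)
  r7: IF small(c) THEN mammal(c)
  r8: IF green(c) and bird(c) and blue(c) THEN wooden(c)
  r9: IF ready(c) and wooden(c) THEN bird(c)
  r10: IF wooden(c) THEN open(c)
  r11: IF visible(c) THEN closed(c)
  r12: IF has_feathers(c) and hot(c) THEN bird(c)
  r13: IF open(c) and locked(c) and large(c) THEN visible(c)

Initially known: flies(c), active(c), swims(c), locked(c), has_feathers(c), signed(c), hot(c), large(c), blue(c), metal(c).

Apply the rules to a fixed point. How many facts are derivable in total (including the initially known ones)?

Round 1 fires r5, r12, giving green(c), bird(c).
Round 2 fires r8, giving wooden(c).
Round 3 fires r10, giving open(c).
Round 4 fires r13, giving visible(c).
Round 5 fires r11, giving closed(c).
Closure: {active(c), bird(c), blue(c), closed(c), flies(c), green(c), has_feathers(c), hot(c), large(c), locked(c), metal(c), open(c), signed(c), swims(c), visible(c), wooden(c)} — 16 facts.

16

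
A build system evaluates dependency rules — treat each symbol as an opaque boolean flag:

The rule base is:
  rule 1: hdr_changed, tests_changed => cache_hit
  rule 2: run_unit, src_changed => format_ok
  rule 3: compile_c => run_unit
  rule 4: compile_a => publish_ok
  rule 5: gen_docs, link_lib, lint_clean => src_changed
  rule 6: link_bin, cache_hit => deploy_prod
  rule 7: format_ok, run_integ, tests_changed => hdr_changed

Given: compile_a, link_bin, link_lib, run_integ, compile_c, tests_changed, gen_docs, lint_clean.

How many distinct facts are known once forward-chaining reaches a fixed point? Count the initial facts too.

15

Round 1 — rule 3, rule 4, rule 5, derive run_unit, publish_ok, src_changed.
Round 2 — rule 2, derive format_ok.
Round 3 — rule 7, derive hdr_changed.
Round 4 — rule 1, derive cache_hit.
Round 5 — rule 6, derive deploy_prod.
Closure: {cache_hit, compile_a, compile_c, deploy_prod, format_ok, gen_docs, hdr_changed, link_bin, link_lib, lint_clean, publish_ok, run_integ, run_unit, src_changed, tests_changed} — 15 facts.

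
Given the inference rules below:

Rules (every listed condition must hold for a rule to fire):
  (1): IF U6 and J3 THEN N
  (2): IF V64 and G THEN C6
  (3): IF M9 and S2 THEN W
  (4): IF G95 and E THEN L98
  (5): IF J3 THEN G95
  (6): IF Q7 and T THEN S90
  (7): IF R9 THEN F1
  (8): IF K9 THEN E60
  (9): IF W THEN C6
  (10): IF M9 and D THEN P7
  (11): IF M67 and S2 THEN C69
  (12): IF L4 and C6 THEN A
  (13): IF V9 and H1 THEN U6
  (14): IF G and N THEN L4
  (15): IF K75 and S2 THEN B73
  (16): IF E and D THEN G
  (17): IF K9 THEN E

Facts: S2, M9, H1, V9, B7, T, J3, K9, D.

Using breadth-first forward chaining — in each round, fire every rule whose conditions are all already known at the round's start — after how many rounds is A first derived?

4

Round 1 fires (3), (5), (8), (10), (13), (17), giving W, G95, E60, P7, U6, E.
Round 2 fires (1), (4), (9), (16), giving N, L98, C6, G.
Round 3 fires (14), giving L4.
Round 4 fires (12), giving A.
A first appears in round 4.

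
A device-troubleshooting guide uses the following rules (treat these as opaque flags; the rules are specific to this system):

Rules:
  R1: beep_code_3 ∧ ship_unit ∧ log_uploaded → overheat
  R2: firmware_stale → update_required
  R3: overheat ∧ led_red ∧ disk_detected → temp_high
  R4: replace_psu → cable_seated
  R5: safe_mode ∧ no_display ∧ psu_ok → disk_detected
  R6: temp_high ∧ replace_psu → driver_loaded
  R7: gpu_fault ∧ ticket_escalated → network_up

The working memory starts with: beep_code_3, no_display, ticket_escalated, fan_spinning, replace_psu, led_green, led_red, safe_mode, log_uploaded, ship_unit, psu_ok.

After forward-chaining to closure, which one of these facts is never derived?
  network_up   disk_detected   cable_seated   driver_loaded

Round 1: R1 [beep_code_3 ∧ ship_unit ∧ log_uploaded → overheat]; R4 [replace_psu → cable_seated]; R5 [safe_mode ∧ no_display ∧ psu_ok → disk_detected]. Adds overheat, cable_seated, disk_detected.
Round 2: R3 [overheat ∧ led_red ∧ disk_detected → temp_high]. Adds temp_high.
Round 3: R6 [temp_high ∧ replace_psu → driver_loaded]. Adds driver_loaded.
Derived: cable_seated (round 1), disk_detected (round 1), driver_loaded (round 3). network_up never appears in any round.

network_up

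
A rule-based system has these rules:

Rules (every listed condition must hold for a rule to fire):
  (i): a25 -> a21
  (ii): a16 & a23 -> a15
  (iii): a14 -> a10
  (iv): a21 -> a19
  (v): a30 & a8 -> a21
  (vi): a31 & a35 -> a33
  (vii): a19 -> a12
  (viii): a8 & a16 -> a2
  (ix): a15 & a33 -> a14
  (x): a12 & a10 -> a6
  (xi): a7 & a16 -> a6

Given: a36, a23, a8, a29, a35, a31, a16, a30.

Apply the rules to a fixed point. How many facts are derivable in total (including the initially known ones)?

17

Round 1 fires (ii), (v), (vi), (viii), giving a15, a21, a33, a2.
Round 2 fires (iv), (ix), giving a19, a14.
Round 3 fires (iii), (vii), giving a10, a12.
Round 4 fires (x), giving a6.
Closure: {a10, a12, a14, a15, a16, a19, a2, a21, a23, a29, a30, a31, a33, a35, a36, a6, a8} — 17 facts.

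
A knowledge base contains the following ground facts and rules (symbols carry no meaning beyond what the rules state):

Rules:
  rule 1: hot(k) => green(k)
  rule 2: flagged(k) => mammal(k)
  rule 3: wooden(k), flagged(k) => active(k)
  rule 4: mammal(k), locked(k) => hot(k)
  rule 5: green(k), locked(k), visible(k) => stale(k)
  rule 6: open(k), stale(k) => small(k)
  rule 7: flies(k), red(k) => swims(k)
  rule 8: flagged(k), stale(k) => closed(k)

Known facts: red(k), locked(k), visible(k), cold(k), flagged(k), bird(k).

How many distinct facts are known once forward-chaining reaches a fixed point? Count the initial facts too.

11

Round 1: rule 2 [flagged(k) => mammal(k)]. Adds mammal(k).
Round 2: rule 4 [mammal(k), locked(k) => hot(k)]. Adds hot(k).
Round 3: rule 1 [hot(k) => green(k)]. Adds green(k).
Round 4: rule 5 [green(k), locked(k), visible(k) => stale(k)]. Adds stale(k).
Round 5: rule 8 [flagged(k), stale(k) => closed(k)]. Adds closed(k).
Closure: {bird(k), closed(k), cold(k), flagged(k), green(k), hot(k), locked(k), mammal(k), red(k), stale(k), visible(k)} — 11 facts.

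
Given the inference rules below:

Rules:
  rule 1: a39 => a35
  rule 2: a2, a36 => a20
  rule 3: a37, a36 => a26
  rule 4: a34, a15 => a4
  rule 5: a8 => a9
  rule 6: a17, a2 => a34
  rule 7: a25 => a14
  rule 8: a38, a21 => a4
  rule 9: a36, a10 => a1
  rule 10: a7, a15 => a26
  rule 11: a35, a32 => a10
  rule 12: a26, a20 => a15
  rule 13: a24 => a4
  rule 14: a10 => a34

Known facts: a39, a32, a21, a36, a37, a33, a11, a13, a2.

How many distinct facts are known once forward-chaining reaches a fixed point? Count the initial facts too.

Round 1 fires rule 1, rule 2, rule 3, giving a35, a20, a26.
Round 2 fires rule 11, rule 12, giving a10, a15.
Round 3 fires rule 9, rule 14, giving a1, a34.
Round 4 fires rule 4, giving a4.
Closure: {a1, a10, a11, a13, a15, a2, a20, a21, a26, a32, a33, a34, a35, a36, a37, a39, a4} — 17 facts.

17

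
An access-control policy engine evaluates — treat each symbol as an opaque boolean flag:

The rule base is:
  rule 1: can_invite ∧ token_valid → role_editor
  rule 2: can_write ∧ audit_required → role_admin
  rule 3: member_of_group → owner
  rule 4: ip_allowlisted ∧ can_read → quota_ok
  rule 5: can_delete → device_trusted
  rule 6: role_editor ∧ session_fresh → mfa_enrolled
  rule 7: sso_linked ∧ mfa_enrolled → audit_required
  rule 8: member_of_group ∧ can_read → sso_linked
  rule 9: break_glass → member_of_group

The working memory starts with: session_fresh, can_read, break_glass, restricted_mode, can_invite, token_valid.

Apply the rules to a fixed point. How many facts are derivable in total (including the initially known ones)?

[1] rule 1 [can_invite ∧ token_valid → role_editor]; rule 9 [break_glass → member_of_group]. ⇒ new: role_editor, member_of_group.
[2] rule 3 [member_of_group → owner]; rule 6 [role_editor ∧ session_fresh → mfa_enrolled]; rule 8 [member_of_group ∧ can_read → sso_linked]. ⇒ new: owner, mfa_enrolled, sso_linked.
[3] rule 7 [sso_linked ∧ mfa_enrolled → audit_required]. ⇒ new: audit_required.
Closure: {audit_required, break_glass, can_invite, can_read, member_of_group, mfa_enrolled, owner, restricted_mode, role_editor, session_fresh, sso_linked, token_valid} — 12 facts.

12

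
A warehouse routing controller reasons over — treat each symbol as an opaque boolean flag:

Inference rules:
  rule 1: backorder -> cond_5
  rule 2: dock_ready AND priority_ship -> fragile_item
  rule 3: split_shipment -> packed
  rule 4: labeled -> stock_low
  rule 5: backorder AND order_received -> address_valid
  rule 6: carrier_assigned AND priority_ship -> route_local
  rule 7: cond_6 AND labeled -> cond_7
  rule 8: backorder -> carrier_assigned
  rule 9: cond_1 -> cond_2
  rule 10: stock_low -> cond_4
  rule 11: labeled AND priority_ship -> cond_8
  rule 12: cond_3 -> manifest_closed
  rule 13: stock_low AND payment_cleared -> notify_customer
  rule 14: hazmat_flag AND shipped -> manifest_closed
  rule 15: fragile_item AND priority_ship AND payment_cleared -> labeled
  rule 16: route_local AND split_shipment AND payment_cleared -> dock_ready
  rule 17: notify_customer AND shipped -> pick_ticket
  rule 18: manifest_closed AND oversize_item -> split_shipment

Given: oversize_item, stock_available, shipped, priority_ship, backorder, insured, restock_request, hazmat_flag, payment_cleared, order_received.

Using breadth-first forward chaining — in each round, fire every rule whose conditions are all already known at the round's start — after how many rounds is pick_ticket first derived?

Round 1 fires rule 1, rule 5, rule 8, rule 14, giving cond_5, address_valid, carrier_assigned, manifest_closed.
Round 2 fires rule 6, rule 18, giving route_local, split_shipment.
Round 3 fires rule 3, rule 16, giving packed, dock_ready.
Round 4 fires rule 2, giving fragile_item.
Round 5 fires rule 15, giving labeled.
Round 6 fires rule 4, rule 11, giving stock_low, cond_8.
Round 7 fires rule 10, rule 13, giving cond_4, notify_customer.
Round 8 fires rule 17, giving pick_ticket.
pick_ticket first appears in round 8.

8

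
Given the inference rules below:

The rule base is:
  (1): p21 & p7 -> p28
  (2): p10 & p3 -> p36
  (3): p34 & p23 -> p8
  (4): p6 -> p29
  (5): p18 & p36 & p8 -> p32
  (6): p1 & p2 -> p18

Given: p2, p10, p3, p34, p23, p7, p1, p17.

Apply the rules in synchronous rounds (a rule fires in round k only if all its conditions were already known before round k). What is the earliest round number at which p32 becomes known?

Round 1 — (2), (3), (6), derive p36, p8, p18.
Round 2 — (5), derive p32.
p32 first appears in round 2.

2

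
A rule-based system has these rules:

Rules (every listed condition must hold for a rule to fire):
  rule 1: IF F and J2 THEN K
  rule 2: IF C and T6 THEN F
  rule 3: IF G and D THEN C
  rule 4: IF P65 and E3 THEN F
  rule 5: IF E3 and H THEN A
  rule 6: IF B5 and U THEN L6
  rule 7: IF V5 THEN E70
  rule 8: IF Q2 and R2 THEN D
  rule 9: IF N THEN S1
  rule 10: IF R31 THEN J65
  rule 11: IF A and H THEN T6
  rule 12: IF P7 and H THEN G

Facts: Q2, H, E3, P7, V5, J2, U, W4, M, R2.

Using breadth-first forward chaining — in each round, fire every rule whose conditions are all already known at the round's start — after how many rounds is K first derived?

[1] rule 5 [IF E3 and H THEN A]; rule 7 [IF V5 THEN E70]; rule 8 [IF Q2 and R2 THEN D]; rule 12 [IF P7 and H THEN G]. ⇒ new: A, E70, D, G.
[2] rule 3 [IF G and D THEN C]; rule 11 [IF A and H THEN T6]. ⇒ new: C, T6.
[3] rule 2 [IF C and T6 THEN F]. ⇒ new: F.
[4] rule 1 [IF F and J2 THEN K]. ⇒ new: K.
K first appears in round 4.

4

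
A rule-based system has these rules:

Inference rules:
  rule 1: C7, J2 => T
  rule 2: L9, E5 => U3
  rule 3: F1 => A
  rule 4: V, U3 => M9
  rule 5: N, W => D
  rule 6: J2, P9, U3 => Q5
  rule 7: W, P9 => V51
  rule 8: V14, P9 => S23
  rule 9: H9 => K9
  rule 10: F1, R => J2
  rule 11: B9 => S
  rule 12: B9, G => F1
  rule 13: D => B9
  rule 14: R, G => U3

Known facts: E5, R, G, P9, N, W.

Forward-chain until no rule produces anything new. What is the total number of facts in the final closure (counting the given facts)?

15

[1] rule 5 [N, W => D]; rule 7 [W, P9 => V51]; rule 14 [R, G => U3]. ⇒ new: D, V51, U3.
[2] rule 13 [D => B9]. ⇒ new: B9.
[3] rule 11 [B9 => S]; rule 12 [B9, G => F1]. ⇒ new: S, F1.
[4] rule 3 [F1 => A]; rule 10 [F1, R => J2]. ⇒ new: A, J2.
[5] rule 6 [J2, P9, U3 => Q5]. ⇒ new: Q5.
Closure: {A, B9, D, E5, F1, G, J2, N, P9, Q5, R, S, U3, V51, W} — 15 facts.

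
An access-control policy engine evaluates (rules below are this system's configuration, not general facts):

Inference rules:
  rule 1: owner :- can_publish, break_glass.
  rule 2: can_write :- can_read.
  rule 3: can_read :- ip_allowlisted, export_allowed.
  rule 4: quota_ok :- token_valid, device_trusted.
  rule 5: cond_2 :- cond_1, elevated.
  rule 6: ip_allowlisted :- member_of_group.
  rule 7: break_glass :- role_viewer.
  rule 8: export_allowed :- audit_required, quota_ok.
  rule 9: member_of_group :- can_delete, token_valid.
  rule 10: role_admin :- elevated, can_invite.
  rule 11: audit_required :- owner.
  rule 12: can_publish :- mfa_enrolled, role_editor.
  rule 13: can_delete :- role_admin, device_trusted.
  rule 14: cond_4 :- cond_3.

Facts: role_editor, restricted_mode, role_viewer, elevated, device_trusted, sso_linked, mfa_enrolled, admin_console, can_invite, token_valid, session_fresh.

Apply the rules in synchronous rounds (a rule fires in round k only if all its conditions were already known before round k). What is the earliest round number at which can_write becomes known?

[1] rule 4 [quota_ok :- token_valid, device_trusted.]; rule 7 [break_glass :- role_viewer.]; rule 10 [role_admin :- elevated, can_invite.]; rule 12 [can_publish :- mfa_enrolled, role_editor.]. ⇒ new: quota_ok, break_glass, role_admin, can_publish.
[2] rule 1 [owner :- can_publish, break_glass.]; rule 13 [can_delete :- role_admin, device_trusted.]. ⇒ new: owner, can_delete.
[3] rule 9 [member_of_group :- can_delete, token_valid.]; rule 11 [audit_required :- owner.]. ⇒ new: member_of_group, audit_required.
[4] rule 6 [ip_allowlisted :- member_of_group.]; rule 8 [export_allowed :- audit_required, quota_ok.]. ⇒ new: ip_allowlisted, export_allowed.
[5] rule 3 [can_read :- ip_allowlisted, export_allowed.]. ⇒ new: can_read.
[6] rule 2 [can_write :- can_read.]. ⇒ new: can_write.
can_write first appears in round 6.

6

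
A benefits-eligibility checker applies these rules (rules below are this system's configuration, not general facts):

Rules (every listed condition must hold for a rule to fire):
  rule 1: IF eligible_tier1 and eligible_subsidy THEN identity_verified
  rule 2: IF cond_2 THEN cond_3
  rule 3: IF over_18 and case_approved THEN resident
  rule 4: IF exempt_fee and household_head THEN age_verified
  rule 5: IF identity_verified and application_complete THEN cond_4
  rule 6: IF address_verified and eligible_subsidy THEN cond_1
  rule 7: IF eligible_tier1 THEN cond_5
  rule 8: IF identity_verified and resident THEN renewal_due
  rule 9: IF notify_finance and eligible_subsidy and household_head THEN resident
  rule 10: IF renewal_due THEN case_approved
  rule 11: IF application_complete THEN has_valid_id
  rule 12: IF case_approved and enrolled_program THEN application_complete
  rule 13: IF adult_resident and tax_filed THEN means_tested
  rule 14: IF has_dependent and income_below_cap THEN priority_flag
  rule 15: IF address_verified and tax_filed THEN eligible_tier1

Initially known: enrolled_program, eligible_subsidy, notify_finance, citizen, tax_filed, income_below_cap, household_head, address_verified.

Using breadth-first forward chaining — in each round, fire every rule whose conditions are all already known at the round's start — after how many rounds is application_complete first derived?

[1] rule 6 [IF address_verified and eligible_subsidy THEN cond_1]; rule 9 [IF notify_finance and eligible_subsidy and household_head THEN resident]; rule 15 [IF address_verified and tax_filed THEN eligible_tier1]. ⇒ new: cond_1, resident, eligible_tier1.
[2] rule 1 [IF eligible_tier1 and eligible_subsidy THEN identity_verified]; rule 7 [IF eligible_tier1 THEN cond_5]. ⇒ new: identity_verified, cond_5.
[3] rule 8 [IF identity_verified and resident THEN renewal_due]. ⇒ new: renewal_due.
[4] rule 10 [IF renewal_due THEN case_approved]. ⇒ new: case_approved.
[5] rule 12 [IF case_approved and enrolled_program THEN application_complete]. ⇒ new: application_complete.
application_complete first appears in round 5.

5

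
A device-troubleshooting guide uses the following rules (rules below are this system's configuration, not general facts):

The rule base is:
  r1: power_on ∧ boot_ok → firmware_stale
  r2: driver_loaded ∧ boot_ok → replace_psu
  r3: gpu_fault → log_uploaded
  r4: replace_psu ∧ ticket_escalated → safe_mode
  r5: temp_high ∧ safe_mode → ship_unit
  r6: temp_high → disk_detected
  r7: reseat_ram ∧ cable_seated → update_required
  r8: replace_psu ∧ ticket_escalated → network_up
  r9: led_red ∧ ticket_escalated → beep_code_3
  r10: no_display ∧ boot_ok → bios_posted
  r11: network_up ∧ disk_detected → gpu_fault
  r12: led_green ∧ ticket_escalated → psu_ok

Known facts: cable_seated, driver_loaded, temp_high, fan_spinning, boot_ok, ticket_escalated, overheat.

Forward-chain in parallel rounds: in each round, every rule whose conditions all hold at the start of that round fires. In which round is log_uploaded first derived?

4

[1] r2 [driver_loaded ∧ boot_ok → replace_psu]; r6 [temp_high → disk_detected]. ⇒ new: replace_psu, disk_detected.
[2] r4 [replace_psu ∧ ticket_escalated → safe_mode]; r8 [replace_psu ∧ ticket_escalated → network_up]. ⇒ new: safe_mode, network_up.
[3] r5 [temp_high ∧ safe_mode → ship_unit]; r11 [network_up ∧ disk_detected → gpu_fault]. ⇒ new: ship_unit, gpu_fault.
[4] r3 [gpu_fault → log_uploaded]. ⇒ new: log_uploaded.
log_uploaded first appears in round 4.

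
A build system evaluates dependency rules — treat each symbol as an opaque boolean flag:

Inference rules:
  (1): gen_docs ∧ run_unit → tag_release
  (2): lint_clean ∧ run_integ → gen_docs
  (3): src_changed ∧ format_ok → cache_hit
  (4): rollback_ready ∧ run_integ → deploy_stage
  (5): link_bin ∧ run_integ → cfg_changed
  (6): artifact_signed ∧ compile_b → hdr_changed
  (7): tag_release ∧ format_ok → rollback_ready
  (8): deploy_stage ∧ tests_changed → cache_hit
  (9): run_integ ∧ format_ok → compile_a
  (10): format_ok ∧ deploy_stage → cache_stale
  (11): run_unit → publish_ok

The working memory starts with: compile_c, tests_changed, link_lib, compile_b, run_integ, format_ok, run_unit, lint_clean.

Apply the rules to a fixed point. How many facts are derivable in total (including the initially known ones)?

Round 1 — (2), (9), (11), derive gen_docs, compile_a, publish_ok.
Round 2 — (1), derive tag_release.
Round 3 — (7), derive rollback_ready.
Round 4 — (4), derive deploy_stage.
Round 5 — (8), (10), derive cache_hit, cache_stale.
Closure: {cache_hit, cache_stale, compile_a, compile_b, compile_c, deploy_stage, format_ok, gen_docs, link_lib, lint_clean, publish_ok, rollback_ready, run_integ, run_unit, tag_release, tests_changed} — 16 facts.

16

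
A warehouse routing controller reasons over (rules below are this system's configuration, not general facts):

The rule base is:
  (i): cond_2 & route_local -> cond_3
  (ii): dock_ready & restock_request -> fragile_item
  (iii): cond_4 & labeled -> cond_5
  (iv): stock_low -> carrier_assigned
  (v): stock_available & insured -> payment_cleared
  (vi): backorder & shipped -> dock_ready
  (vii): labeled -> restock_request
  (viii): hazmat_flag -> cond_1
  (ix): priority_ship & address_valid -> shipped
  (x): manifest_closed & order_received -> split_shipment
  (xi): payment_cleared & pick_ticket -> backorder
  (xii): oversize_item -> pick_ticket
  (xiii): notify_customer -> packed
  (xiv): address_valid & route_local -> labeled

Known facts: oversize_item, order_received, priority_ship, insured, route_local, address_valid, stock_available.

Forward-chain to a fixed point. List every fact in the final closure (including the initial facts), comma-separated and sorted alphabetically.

address_valid, backorder, dock_ready, fragile_item, insured, labeled, order_received, oversize_item, payment_cleared, pick_ticket, priority_ship, restock_request, route_local, shipped, stock_available

Round 1: (v) [stock_available & insured -> payment_cleared]; (ix) [priority_ship & address_valid -> shipped]; (xii) [oversize_item -> pick_ticket]; (xiv) [address_valid & route_local -> labeled]. New: payment_cleared, shipped, pick_ticket, labeled.
Round 2: (vii) [labeled -> restock_request]; (xi) [payment_cleared & pick_ticket -> backorder]. New: restock_request, backorder.
Round 3: (vi) [backorder & shipped -> dock_ready]. New: dock_ready.
Round 4: (ii) [dock_ready & restock_request -> fragile_item]. New: fragile_item.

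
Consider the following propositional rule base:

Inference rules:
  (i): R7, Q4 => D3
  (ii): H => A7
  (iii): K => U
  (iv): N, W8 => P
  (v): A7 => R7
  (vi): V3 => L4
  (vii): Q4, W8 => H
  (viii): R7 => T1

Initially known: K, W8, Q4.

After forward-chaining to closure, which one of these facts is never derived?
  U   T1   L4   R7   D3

Round 1 fires (iii), (vii), giving U, H.
Round 2 fires (ii), giving A7.
Round 3 fires (v), giving R7.
Round 4 fires (i), (viii), giving D3, T1.
Derived: U (round 1), T1 (round 4), R7 (round 3), D3 (round 4). L4 never appears in any round.

L4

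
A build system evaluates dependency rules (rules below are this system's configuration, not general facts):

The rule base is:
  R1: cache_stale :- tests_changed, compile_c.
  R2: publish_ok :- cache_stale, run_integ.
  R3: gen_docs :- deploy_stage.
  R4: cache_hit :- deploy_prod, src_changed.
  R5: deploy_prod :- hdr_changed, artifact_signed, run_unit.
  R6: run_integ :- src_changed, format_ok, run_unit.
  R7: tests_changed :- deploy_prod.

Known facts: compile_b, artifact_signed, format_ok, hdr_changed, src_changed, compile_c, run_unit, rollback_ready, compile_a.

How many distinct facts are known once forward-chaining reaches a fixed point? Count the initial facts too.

15

Round 1: R5 [deploy_prod :- hdr_changed, artifact_signed, run_unit.]; R6 [run_integ :- src_changed, format_ok, run_unit.]. New: deploy_prod, run_integ.
Round 2: R4 [cache_hit :- deploy_prod, src_changed.]; R7 [tests_changed :- deploy_prod.]. New: cache_hit, tests_changed.
Round 3: R1 [cache_stale :- tests_changed, compile_c.]. New: cache_stale.
Round 4: R2 [publish_ok :- cache_stale, run_integ.]. New: publish_ok.
Closure: {artifact_signed, cache_hit, cache_stale, compile_a, compile_b, compile_c, deploy_prod, format_ok, hdr_changed, publish_ok, rollback_ready, run_integ, run_unit, src_changed, tests_changed} — 15 facts.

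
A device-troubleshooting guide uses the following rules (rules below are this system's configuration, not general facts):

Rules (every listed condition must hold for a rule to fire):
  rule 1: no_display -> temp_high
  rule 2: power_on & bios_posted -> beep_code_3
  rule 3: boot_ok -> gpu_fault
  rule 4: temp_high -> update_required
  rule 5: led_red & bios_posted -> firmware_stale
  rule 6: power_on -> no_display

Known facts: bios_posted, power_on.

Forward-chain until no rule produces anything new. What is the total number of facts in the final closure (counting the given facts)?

6

Round 1 — rule 2, rule 6, derive beep_code_3, no_display.
Round 2 — rule 1, derive temp_high.
Round 3 — rule 4, derive update_required.
Closure: {beep_code_3, bios_posted, no_display, power_on, temp_high, update_required} — 6 facts.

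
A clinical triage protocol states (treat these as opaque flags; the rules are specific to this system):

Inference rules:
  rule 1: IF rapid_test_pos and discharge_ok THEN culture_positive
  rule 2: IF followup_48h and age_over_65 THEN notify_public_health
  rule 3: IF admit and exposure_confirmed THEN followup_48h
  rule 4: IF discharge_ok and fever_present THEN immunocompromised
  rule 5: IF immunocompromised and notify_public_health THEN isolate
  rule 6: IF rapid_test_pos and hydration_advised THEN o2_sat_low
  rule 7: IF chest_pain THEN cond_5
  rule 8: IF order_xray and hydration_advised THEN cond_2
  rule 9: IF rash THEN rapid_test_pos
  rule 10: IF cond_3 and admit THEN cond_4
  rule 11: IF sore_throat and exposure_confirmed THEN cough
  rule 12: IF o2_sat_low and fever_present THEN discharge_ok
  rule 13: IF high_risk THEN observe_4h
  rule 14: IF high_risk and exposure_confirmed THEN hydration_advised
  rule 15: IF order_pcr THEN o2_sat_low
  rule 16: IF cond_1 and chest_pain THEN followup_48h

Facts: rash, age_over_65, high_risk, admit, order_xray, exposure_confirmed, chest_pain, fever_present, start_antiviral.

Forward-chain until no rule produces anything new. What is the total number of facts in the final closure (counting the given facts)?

21

Round 1: rule 3 [IF admit and exposure_confirmed THEN followup_48h]; rule 7 [IF chest_pain THEN cond_5]; rule 9 [IF rash THEN rapid_test_pos]; rule 13 [IF high_risk THEN observe_4h]; rule 14 [IF high_risk and exposure_confirmed THEN hydration_advised]. New: followup_48h, cond_5, rapid_test_pos, observe_4h, hydration_advised.
Round 2: rule 2 [IF followup_48h and age_over_65 THEN notify_public_health]; rule 6 [IF rapid_test_pos and hydration_advised THEN o2_sat_low]; rule 8 [IF order_xray and hydration_advised THEN cond_2]. New: notify_public_health, o2_sat_low, cond_2.
Round 3: rule 12 [IF o2_sat_low and fever_present THEN discharge_ok]. New: discharge_ok.
Round 4: rule 1 [IF rapid_test_pos and discharge_ok THEN culture_positive]; rule 4 [IF discharge_ok and fever_present THEN immunocompromised]. New: culture_positive, immunocompromised.
Round 5: rule 5 [IF immunocompromised and notify_public_health THEN isolate]. New: isolate.
Closure: {admit, age_over_65, chest_pain, cond_2, cond_5, culture_positive, discharge_ok, exposure_confirmed, fever_present, followup_48h, high_risk, hydration_advised, immunocompromised, isolate, notify_public_health, o2_sat_low, observe_4h, order_xray, rapid_test_pos, rash, start_antiviral} — 21 facts.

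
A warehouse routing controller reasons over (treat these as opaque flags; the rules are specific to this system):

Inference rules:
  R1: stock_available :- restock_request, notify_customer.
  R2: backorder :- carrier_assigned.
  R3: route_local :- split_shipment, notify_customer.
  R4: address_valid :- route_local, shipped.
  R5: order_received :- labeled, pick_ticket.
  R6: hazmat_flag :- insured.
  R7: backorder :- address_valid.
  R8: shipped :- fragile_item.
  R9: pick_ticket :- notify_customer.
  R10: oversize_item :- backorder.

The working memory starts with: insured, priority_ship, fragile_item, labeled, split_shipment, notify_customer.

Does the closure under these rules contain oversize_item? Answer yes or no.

yes

Round 1: R3 [route_local :- split_shipment, notify_customer.]; R6 [hazmat_flag :- insured.]; R8 [shipped :- fragile_item.]; R9 [pick_ticket :- notify_customer.]. Adds route_local, hazmat_flag, shipped, pick_ticket.
Round 2: R4 [address_valid :- route_local, shipped.]; R5 [order_received :- labeled, pick_ticket.]. Adds address_valid, order_received.
Round 3: R7 [backorder :- address_valid.]. Adds backorder.
Round 4: R10 [oversize_item :- backorder.]. Adds oversize_item.
oversize_item appears in round 4, so it is derivable.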